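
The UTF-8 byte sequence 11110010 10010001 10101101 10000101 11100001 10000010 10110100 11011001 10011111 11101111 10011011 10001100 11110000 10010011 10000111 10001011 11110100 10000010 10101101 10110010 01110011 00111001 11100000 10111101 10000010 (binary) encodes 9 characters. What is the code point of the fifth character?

Offset 0: leading byte 0xF2 = 11110010 → 4-byte char #1 = F2 91 AD 85.
Offset 4: leading byte 0xE1 = 11100001 → 3-byte char #2 = E1 82 B4.
Offset 7: leading byte 0xD9 = 11011001 → 2-byte char #3 = D9 9F.
Offset 9: leading byte 0xEF = 11101111 → 3-byte char #4 = EF 9B 8C.
Offset 12: leading byte 0xF0 = 11110000 → 4-byte char #5 = F0 93 87 8B.
Leading byte 0xF0 = 11110000 matches 11110xxx → 4-byte sequence.
Byte 1: 0xF0 = 11110000, payload 000 (3 bits).
Byte 2: 0x93 = 10010011 (10xxxxxx ✓), payload 010011.
Byte 3: 0x87 = 10000111 (10xxxxxx ✓), payload 000111.
Byte 4: 0x8B = 10001011 (10xxxxxx ✓), payload 001011.
Concatenate: 000010011000111001011 = 0x131CB (21 bits → U+131CB).

U+131CB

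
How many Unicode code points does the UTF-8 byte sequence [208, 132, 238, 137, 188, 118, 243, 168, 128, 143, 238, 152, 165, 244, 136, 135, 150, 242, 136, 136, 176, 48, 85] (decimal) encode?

Byte at offset 0: 0xD0 = 11010000 → 2-byte char (#1). Advance 2.
Byte at offset 2: 0xEE = 11101110 → 3-byte char (#2). Advance 3.
Byte at offset 5: 0x76 = 01110110 → 1-byte char (#3). Advance 1.
Byte at offset 6: 0xF3 = 11110011 → 4-byte char (#4). Advance 4.
Byte at offset 10: 0xEE = 11101110 → 3-byte char (#5). Advance 3.
Byte at offset 13: 0xF4 = 11110100 → 4-byte char (#6). Advance 4.
Byte at offset 17: 0xF2 = 11110010 → 4-byte char (#7). Advance 4.
Byte at offset 21: 0x30 = 00110000 → 1-byte char (#8). Advance 1.
Byte at offset 22: 0x55 = 01010101 → 1-byte char (#9). Advance 1.
Reached end at offset 23 after 9 code points.

9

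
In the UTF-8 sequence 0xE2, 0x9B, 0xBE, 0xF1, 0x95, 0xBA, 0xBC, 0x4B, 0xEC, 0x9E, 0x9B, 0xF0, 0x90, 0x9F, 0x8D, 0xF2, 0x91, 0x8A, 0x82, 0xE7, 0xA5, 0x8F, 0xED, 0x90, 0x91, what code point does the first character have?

Offset 0: leading byte 0xE2 = 11100010 → 3-byte char #1 = E2 9B BE.
Leading byte 0xE2 = 11100010 matches 1110xxxx → 3-byte sequence.
Byte 1: 0xE2 = 11100010, payload 0010 (4 bits).
Byte 2: 0x9B = 10011011 (10xxxxxx ✓), payload 011011.
Byte 3: 0xBE = 10111110 (10xxxxxx ✓), payload 111110.
Concatenate: 0010011011111110 = 0x26FE (16 bits → U+26FE).

U+26FE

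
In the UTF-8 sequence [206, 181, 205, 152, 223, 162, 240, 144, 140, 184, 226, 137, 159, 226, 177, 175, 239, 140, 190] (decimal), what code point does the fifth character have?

U+225F

Offset 0: leading byte 0xCE = 11001110 → 2-byte char #1 = CE B5.
Offset 2: leading byte 0xCD = 11001101 → 2-byte char #2 = CD 98.
Offset 4: leading byte 0xDF = 11011111 → 2-byte char #3 = DF A2.
Offset 6: leading byte 0xF0 = 11110000 → 4-byte char #4 = F0 90 8C B8.
Offset 10: leading byte 0xE2 = 11100010 → 3-byte char #5 = E2 89 9F.
Leading byte 0xE2 = 11100010 matches 1110xxxx → 3-byte sequence.
Byte 1: 0xE2 = 11100010, payload 0010 (4 bits).
Byte 2: 0x89 = 10001001 (10xxxxxx ✓), payload 001001.
Byte 3: 0x9F = 10011111 (10xxxxxx ✓), payload 011111.
Concatenate: 0010001001011111 = 0x225F (16 bits → U+225F).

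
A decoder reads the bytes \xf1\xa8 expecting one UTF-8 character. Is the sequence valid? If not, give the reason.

Leading byte 0xF1 = 11110001 → 4-byte form, but only 2 bytes are present.

invalid (sequence truncated)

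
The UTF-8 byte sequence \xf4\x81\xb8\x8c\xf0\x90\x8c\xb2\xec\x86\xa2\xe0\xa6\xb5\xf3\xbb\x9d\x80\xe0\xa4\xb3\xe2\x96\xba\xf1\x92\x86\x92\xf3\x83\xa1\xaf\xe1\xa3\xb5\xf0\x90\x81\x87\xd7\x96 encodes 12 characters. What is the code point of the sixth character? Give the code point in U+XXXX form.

Offset 0: leading byte 0xF4 = 11110100 → 4-byte char #1 = F4 81 B8 8C.
Offset 4: leading byte 0xF0 = 11110000 → 4-byte char #2 = F0 90 8C B2.
Offset 8: leading byte 0xEC = 11101100 → 3-byte char #3 = EC 86 A2.
Offset 11: leading byte 0xE0 = 11100000 → 3-byte char #4 = E0 A6 B5.
Offset 14: leading byte 0xF3 = 11110011 → 4-byte char #5 = F3 BB 9D 80.
Offset 18: leading byte 0xE0 = 11100000 → 3-byte char #6 = E0 A4 B3.
Leading byte 0xE0 = 11100000 matches 1110xxxx → 3-byte sequence.
Byte 1: 0xE0 = 11100000, payload 0000 (4 bits).
Byte 2: 0xA4 = 10100100 (10xxxxxx ✓), payload 100100.
Byte 3: 0xB3 = 10110011 (10xxxxxx ✓), payload 110011.
Concatenate: 0000100100110011 = 0x933 (16 bits → U+0933).

U+0933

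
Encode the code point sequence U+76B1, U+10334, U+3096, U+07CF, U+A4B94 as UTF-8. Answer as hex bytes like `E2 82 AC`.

U+76B1: 3-byte form → E7 9A B1.
U+10334: 4-byte form → F0 90 8C B4.
U+3096: 3-byte form → E3 82 96.
U+07CF: 2-byte form → DF 8F.
U+A4B94: 4-byte form → F2 A4 AE 94.
Concatenated (16 bytes): E7 9A B1 F0 90 8C B4 E3 82 96 DF 8F F2 A4 AE 94.

E7 9A B1 F0 90 8C B4 E3 82 96 DF 8F F2 A4 AE 94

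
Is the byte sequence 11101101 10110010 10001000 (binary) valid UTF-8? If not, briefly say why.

Structurally a 3-byte sequence; payload = 0xDC88.
But 0xDC88 is in U+D800–U+DFFF, the surrogate range. Surrogates are not Unicode scalar values and are forbidden in UTF-8.

invalid (encodes a surrogate (U+D800–U+DFFF))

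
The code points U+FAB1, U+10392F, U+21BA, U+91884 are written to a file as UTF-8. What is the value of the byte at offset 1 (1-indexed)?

1-indexed offset 1 is 0-indexed offset 0.
U+FAB1 → 3-byte form EF AA B1 at offsets 0–2.
Offset 0 falls in char 1's range; it's byte 1 of EF AA B1 = 0xEF.

0xEF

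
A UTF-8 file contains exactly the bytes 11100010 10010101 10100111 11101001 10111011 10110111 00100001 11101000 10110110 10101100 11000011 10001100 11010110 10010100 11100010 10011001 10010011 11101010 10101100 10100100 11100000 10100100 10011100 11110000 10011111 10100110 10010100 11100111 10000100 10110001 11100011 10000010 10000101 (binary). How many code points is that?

12

Byte at offset 0: 0xE2 = 11100010 → 3-byte char (#1). Advance 3.
Byte at offset 3: 0xE9 = 11101001 → 3-byte char (#2). Advance 3.
Byte at offset 6: 0x21 = 00100001 → 1-byte char (#3). Advance 1.
Byte at offset 7: 0xE8 = 11101000 → 3-byte char (#4). Advance 3.
Byte at offset 10: 0xC3 = 11000011 → 2-byte char (#5). Advance 2.
Byte at offset 12: 0xD6 = 11010110 → 2-byte char (#6). Advance 2.
Byte at offset 14: 0xE2 = 11100010 → 3-byte char (#7). Advance 3.
Byte at offset 17: 0xEA = 11101010 → 3-byte char (#8). Advance 3.
Byte at offset 20: 0xE0 = 11100000 → 3-byte char (#9). Advance 3.
Byte at offset 23: 0xF0 = 11110000 → 4-byte char (#10). Advance 4.
Byte at offset 27: 0xE7 = 11100111 → 3-byte char (#11). Advance 3.
Byte at offset 30: 0xE3 = 11100011 → 3-byte char (#12). Advance 3.
Reached end at offset 33 after 12 code points.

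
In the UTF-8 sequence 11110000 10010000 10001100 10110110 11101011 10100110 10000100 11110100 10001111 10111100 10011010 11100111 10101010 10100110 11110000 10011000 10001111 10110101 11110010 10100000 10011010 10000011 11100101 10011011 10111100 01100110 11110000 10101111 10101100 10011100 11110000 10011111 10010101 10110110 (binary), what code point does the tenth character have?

Offset 0: leading byte 0xF0 = 11110000 → 4-byte char #1 = F0 90 8C B6.
Offset 4: leading byte 0xEB = 11101011 → 3-byte char #2 = EB A6 84.
Offset 7: leading byte 0xF4 = 11110100 → 4-byte char #3 = F4 8F BC 9A.
Offset 11: leading byte 0xE7 = 11100111 → 3-byte char #4 = E7 AA A6.
Offset 14: leading byte 0xF0 = 11110000 → 4-byte char #5 = F0 98 8F B5.
Offset 18: leading byte 0xF2 = 11110010 → 4-byte char #6 = F2 A0 9A 83.
Offset 22: leading byte 0xE5 = 11100101 → 3-byte char #7 = E5 9B BC.
Offset 25: leading byte 0x66 = 01100110 → 1-byte char #8 = 66.
Offset 26: leading byte 0xF0 = 11110000 → 4-byte char #9 = F0 AF AC 9C.
Offset 30: leading byte 0xF0 = 11110000 → 4-byte char #10 = F0 9F 95 B6.
Leading byte 0xF0 = 11110000 matches 11110xxx → 4-byte sequence.
Byte 1: 0xF0 = 11110000, payload 000 (3 bits).
Byte 2: 0x9F = 10011111 (10xxxxxx ✓), payload 011111.
Byte 3: 0x95 = 10010101 (10xxxxxx ✓), payload 010101.
Byte 4: 0xB6 = 10110110 (10xxxxxx ✓), payload 110110.
Concatenate: 000011111010101110110 = 0x1F576 (21 bits → U+1F576).

U+1F576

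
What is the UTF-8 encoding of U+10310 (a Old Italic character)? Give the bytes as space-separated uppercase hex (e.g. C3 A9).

U+10310 = 0x10310 = 66320 decimal. In range U+10000–U+10FFFF → 4-byte form: 11110xxx 10xxxxxx 10xxxxxx 10xxxxxx.
Binary (21 bits): 000010000001100010000.
Split 3+6+6+6: 000 | 010000 | 001100 | 010000.
Byte 1: 11110000 = 0xF0.
Byte 2: 10010000 = 0x90.
Byte 3: 10001100 = 0x8C.
Byte 4: 10010000 = 0x90.

F0 90 8C 90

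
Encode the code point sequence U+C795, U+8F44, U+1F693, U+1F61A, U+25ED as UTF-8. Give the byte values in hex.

U+C795: 3-byte form → EC 9E 95.
U+8F44: 3-byte form → E8 BD 84.
U+1F693: 4-byte form → F0 9F 9A 93.
U+1F61A: 4-byte form → F0 9F 98 9A.
U+25ED: 3-byte form → E2 97 AD.
Concatenated (17 bytes): EC 9E 95 E8 BD 84 F0 9F 9A 93 F0 9F 98 9A E2 97 AD.

EC 9E 95 E8 BD 84 F0 9F 9A 93 F0 9F 98 9A E2 97 AD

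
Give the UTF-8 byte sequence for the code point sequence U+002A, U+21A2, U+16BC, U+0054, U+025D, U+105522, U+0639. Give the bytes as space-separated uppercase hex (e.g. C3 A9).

2A E2 86 A2 E1 9A BC 54 C9 9D F4 85 94 A2 D8 B9

U+002A: 1-byte form → 2A.
U+21A2: 3-byte form → E2 86 A2.
U+16BC: 3-byte form → E1 9A BC.
U+0054: 1-byte form → 54.
U+025D: 2-byte form → C9 9D.
U+105522: 4-byte form → F4 85 94 A2.
U+0639: 2-byte form → D8 B9.
Concatenated (16 bytes): 2A E2 86 A2 E1 9A BC 54 C9 9D F4 85 94 A2 D8 B9.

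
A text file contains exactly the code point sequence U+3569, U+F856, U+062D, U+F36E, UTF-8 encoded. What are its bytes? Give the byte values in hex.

E3 95 A9 EF A1 96 D8 AD EF 8D AE

U+3569: 3-byte form → E3 95 A9.
U+F856: 3-byte form → EF A1 96.
U+062D: 2-byte form → D8 AD.
U+F36E: 3-byte form → EF 8D AE.
Concatenated (11 bytes): E3 95 A9 EF A1 96 D8 AD EF 8D AE.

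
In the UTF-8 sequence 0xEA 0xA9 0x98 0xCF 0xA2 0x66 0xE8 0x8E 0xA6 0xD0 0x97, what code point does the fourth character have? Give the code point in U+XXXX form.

Offset 0: leading byte 0xEA = 11101010 → 3-byte char #1 = EA A9 98.
Offset 3: leading byte 0xCF = 11001111 → 2-byte char #2 = CF A2.
Offset 5: leading byte 0x66 = 01100110 → 1-byte char #3 = 66.
Offset 6: leading byte 0xE8 = 11101000 → 3-byte char #4 = E8 8E A6.
Leading byte 0xE8 = 11101000 matches 1110xxxx → 3-byte sequence.
Byte 1: 0xE8 = 11101000, payload 1000 (4 bits).
Byte 2: 0x8E = 10001110 (10xxxxxx ✓), payload 001110.
Byte 3: 0xA6 = 10100110 (10xxxxxx ✓), payload 100110.
Concatenate: 1000001110100110 = 0x83A6 (16 bits → U+83A6).

U+83A6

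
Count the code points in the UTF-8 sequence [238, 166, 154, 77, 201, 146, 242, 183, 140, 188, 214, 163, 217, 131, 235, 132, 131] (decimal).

7

Byte at offset 0: 0xEE = 11101110 → 3-byte char (#1). Advance 3.
Byte at offset 3: 0x4D = 01001101 → 1-byte char (#2). Advance 1.
Byte at offset 4: 0xC9 = 11001001 → 2-byte char (#3). Advance 2.
Byte at offset 6: 0xF2 = 11110010 → 4-byte char (#4). Advance 4.
Byte at offset 10: 0xD6 = 11010110 → 2-byte char (#5). Advance 2.
Byte at offset 12: 0xD9 = 11011001 → 2-byte char (#6). Advance 2.
Byte at offset 14: 0xEB = 11101011 → 3-byte char (#7). Advance 3.
Reached end at offset 17 after 7 code points.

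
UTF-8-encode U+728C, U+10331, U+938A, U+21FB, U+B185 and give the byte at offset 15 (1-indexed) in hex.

1-indexed offset 15 is 0-indexed offset 14.
U+728C → 3-byte form E7 8A 8C at offsets 0–2.
U+10331 → 4-byte form F0 90 8C B1 at offsets 3–6.
U+938A → 3-byte form E9 8E 8A at offsets 7–9.
U+21FB → 3-byte form E2 87 BB at offsets 10–12.
U+B185 → 3-byte form EB 86 85 at offsets 13–15.
Offset 14 falls in char 5's range; it's byte 2 of EB 86 85 = 0x86.

0x86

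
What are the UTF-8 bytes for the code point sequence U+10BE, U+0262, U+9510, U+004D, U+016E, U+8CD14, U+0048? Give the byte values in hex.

U+10BE: 3-byte form → E1 82 BE.
U+0262: 2-byte form → C9 A2.
U+9510: 3-byte form → E9 94 90.
U+004D: 1-byte form → 4D.
U+016E: 2-byte form → C5 AE.
U+8CD14: 4-byte form → F2 8C B4 94.
U+0048: 1-byte form → 48.
Concatenated (16 bytes): E1 82 BE C9 A2 E9 94 90 4D C5 AE F2 8C B4 94 48.

E1 82 BE C9 A2 E9 94 90 4D C5 AE F2 8C B4 94 48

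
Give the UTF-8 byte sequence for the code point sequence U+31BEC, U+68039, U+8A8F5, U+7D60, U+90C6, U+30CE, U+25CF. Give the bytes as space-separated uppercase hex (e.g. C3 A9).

F0 B1 AF AC F1 A8 80 B9 F2 8A A3 B5 E7 B5 A0 E9 83 86 E3 83 8E E2 97 8F

U+31BEC: 4-byte form → F0 B1 AF AC.
U+68039: 4-byte form → F1 A8 80 B9.
U+8A8F5: 4-byte form → F2 8A A3 B5.
U+7D60: 3-byte form → E7 B5 A0.
U+90C6: 3-byte form → E9 83 86.
U+30CE: 3-byte form → E3 83 8E.
U+25CF: 3-byte form → E2 97 8F.
Concatenated (24 bytes): F0 B1 AF AC F1 A8 80 B9 F2 8A A3 B5 E7 B5 A0 E9 83 86 E3 83 8E E2 97 8F.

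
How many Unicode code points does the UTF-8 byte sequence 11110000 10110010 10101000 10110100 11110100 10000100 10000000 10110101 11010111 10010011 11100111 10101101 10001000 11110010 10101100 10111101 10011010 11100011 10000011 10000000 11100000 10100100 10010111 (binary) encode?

7

Byte at offset 0: 0xF0 = 11110000 → 4-byte char (#1). Advance 4.
Byte at offset 4: 0xF4 = 11110100 → 4-byte char (#2). Advance 4.
Byte at offset 8: 0xD7 = 11010111 → 2-byte char (#3). Advance 2.
Byte at offset 10: 0xE7 = 11100111 → 3-byte char (#4). Advance 3.
Byte at offset 13: 0xF2 = 11110010 → 4-byte char (#5). Advance 4.
Byte at offset 17: 0xE3 = 11100011 → 3-byte char (#6). Advance 3.
Byte at offset 20: 0xE0 = 11100000 → 3-byte char (#7). Advance 3.
Reached end at offset 23 after 7 code points.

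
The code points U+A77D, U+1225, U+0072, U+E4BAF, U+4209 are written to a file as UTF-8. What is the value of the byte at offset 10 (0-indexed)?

0xAF

U+A77D → 3-byte form EA 9D BD at offsets 0–2.
U+1225 → 3-byte form E1 88 A5 at offsets 3–5.
U+0072 → 1-byte form 72 at offsets 6–6.
U+E4BAF → 4-byte form F3 A4 AE AF at offsets 7–10.
Offset 10 falls in char 4's range; it's byte 4 of F3 A4 AE AF = 0xAF.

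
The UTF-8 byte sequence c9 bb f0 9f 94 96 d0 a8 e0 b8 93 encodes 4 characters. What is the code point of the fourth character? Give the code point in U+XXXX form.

Offset 0: leading byte 0xC9 = 11001001 → 2-byte char #1 = C9 BB.
Offset 2: leading byte 0xF0 = 11110000 → 4-byte char #2 = F0 9F 94 96.
Offset 6: leading byte 0xD0 = 11010000 → 2-byte char #3 = D0 A8.
Offset 8: leading byte 0xE0 = 11100000 → 3-byte char #4 = E0 B8 93.
Leading byte 0xE0 = 11100000 matches 1110xxxx → 3-byte sequence.
Byte 1: 0xE0 = 11100000, payload 0000 (4 bits).
Byte 2: 0xB8 = 10111000 (10xxxxxx ✓), payload 111000.
Byte 3: 0x93 = 10010011 (10xxxxxx ✓), payload 010011.
Concatenate: 0000111000010011 = 0xE13 (16 bits → U+0E13).

U+0E13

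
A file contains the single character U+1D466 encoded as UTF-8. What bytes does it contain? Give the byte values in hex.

U+1D466 = 0x1D466 = 119910 decimal. In range U+10000–U+10FFFF → 4-byte form: 11110xxx 10xxxxxx 10xxxxxx 10xxxxxx.
Binary (21 bits): 000011101010001100110.
Split 3+6+6+6: 000 | 011101 | 010001 | 100110.
Byte 1: 11110000 = 0xF0.
Byte 2: 10011101 = 0x9D.
Byte 3: 10010001 = 0x91.
Byte 4: 10100110 = 0xA6.

F0 9D 91 A6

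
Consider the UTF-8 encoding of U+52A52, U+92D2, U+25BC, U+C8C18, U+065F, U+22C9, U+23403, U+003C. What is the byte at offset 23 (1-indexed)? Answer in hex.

0x83

1-indexed offset 23 is 0-indexed offset 22.
U+52A52 → 4-byte form F1 92 A9 92 at offsets 0–3.
U+92D2 → 3-byte form E9 8B 92 at offsets 4–6.
U+25BC → 3-byte form E2 96 BC at offsets 7–9.
U+C8C18 → 4-byte form F3 88 B0 98 at offsets 10–13.
U+065F → 2-byte form D9 9F at offsets 14–15.
U+22C9 → 3-byte form E2 8B 89 at offsets 16–18.
U+23403 → 4-byte form F0 A3 90 83 at offsets 19–22.
Offset 22 falls in char 7's range; it's byte 4 of F0 A3 90 83 = 0x83.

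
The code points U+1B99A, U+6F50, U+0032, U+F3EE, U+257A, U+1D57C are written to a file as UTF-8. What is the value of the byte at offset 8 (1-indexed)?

0x32

1-indexed offset 8 is 0-indexed offset 7.
U+1B99A → 4-byte form F0 9B A6 9A at offsets 0–3.
U+6F50 → 3-byte form E6 BD 90 at offsets 4–6.
U+0032 → 1-byte form 32 at offsets 7–7.
Offset 7 falls in char 3's range; it's byte 1 of 32 = 0x32.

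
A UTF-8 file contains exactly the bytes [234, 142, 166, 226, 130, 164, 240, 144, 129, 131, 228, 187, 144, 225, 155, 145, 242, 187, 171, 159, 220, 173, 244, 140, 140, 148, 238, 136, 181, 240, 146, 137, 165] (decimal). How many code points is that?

10

Byte at offset 0: 0xEA = 11101010 → 3-byte char (#1). Advance 3.
Byte at offset 3: 0xE2 = 11100010 → 3-byte char (#2). Advance 3.
Byte at offset 6: 0xF0 = 11110000 → 4-byte char (#3). Advance 4.
Byte at offset 10: 0xE4 = 11100100 → 3-byte char (#4). Advance 3.
Byte at offset 13: 0xE1 = 11100001 → 3-byte char (#5). Advance 3.
Byte at offset 16: 0xF2 = 11110010 → 4-byte char (#6). Advance 4.
Byte at offset 20: 0xDC = 11011100 → 2-byte char (#7). Advance 2.
Byte at offset 22: 0xF4 = 11110100 → 4-byte char (#8). Advance 4.
Byte at offset 26: 0xEE = 11101110 → 3-byte char (#9). Advance 3.
Byte at offset 29: 0xF0 = 11110000 → 4-byte char (#10). Advance 4.
Reached end at offset 33 after 10 code points.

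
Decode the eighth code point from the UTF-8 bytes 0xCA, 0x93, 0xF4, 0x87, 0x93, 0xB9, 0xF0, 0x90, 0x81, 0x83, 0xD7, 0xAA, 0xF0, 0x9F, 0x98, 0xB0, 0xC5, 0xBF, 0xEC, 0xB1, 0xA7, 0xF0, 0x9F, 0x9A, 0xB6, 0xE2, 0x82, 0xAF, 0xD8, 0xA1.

Offset 0: leading byte 0xCA = 11001010 → 2-byte char #1 = CA 93.
Offset 2: leading byte 0xF4 = 11110100 → 4-byte char #2 = F4 87 93 B9.
Offset 6: leading byte 0xF0 = 11110000 → 4-byte char #3 = F0 90 81 83.
Offset 10: leading byte 0xD7 = 11010111 → 2-byte char #4 = D7 AA.
Offset 12: leading byte 0xF0 = 11110000 → 4-byte char #5 = F0 9F 98 B0.
Offset 16: leading byte 0xC5 = 11000101 → 2-byte char #6 = C5 BF.
Offset 18: leading byte 0xEC = 11101100 → 3-byte char #7 = EC B1 A7.
Offset 21: leading byte 0xF0 = 11110000 → 4-byte char #8 = F0 9F 9A B6.
Leading byte 0xF0 = 11110000 matches 11110xxx → 4-byte sequence.
Byte 1: 0xF0 = 11110000, payload 000 (3 bits).
Byte 2: 0x9F = 10011111 (10xxxxxx ✓), payload 011111.
Byte 3: 0x9A = 10011010 (10xxxxxx ✓), payload 011010.
Byte 4: 0xB6 = 10110110 (10xxxxxx ✓), payload 110110.
Concatenate: 000011111011010110110 = 0x1F6B6 (21 bits → U+1F6B6).

U+1F6B6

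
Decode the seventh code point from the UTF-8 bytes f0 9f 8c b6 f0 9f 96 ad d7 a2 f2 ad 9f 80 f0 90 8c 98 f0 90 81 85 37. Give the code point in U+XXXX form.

U+0037

Offset 0: leading byte 0xF0 = 11110000 → 4-byte char #1 = F0 9F 8C B6.
Offset 4: leading byte 0xF0 = 11110000 → 4-byte char #2 = F0 9F 96 AD.
Offset 8: leading byte 0xD7 = 11010111 → 2-byte char #3 = D7 A2.
Offset 10: leading byte 0xF2 = 11110010 → 4-byte char #4 = F2 AD 9F 80.
Offset 14: leading byte 0xF0 = 11110000 → 4-byte char #5 = F0 90 8C 98.
Offset 18: leading byte 0xF0 = 11110000 → 4-byte char #6 = F0 90 81 85.
Offset 22: leading byte 0x37 = 00110111 → 1-byte char #7 = 37.
Leading byte 0x37 = 00110111 matches 0xxxxxxx → 1-byte sequence.
Byte 1: 0x37 = 00110111, payload 0110111 (7 bits).
Concatenate: 0110111 = 0x37 (7 bits → U+0037).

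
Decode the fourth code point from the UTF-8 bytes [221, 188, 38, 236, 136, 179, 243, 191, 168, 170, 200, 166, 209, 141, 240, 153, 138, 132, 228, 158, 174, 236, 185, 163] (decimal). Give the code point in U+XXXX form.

U+FFA2A

Offset 0: leading byte 0xDD = 11011101 → 2-byte char #1 = DD BC.
Offset 2: leading byte 0x26 = 00100110 → 1-byte char #2 = 26.
Offset 3: leading byte 0xEC = 11101100 → 3-byte char #3 = EC 88 B3.
Offset 6: leading byte 0xF3 = 11110011 → 4-byte char #4 = F3 BF A8 AA.
Leading byte 0xF3 = 11110011 matches 11110xxx → 4-byte sequence.
Byte 1: 0xF3 = 11110011, payload 011 (3 bits).
Byte 2: 0xBF = 10111111 (10xxxxxx ✓), payload 111111.
Byte 3: 0xA8 = 10101000 (10xxxxxx ✓), payload 101000.
Byte 4: 0xAA = 10101010 (10xxxxxx ✓), payload 101010.
Concatenate: 011111111101000101010 = 0xFFA2A (21 bits → U+FFA2A).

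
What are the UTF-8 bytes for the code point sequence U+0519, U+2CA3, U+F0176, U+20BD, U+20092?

U+0519: 2-byte form → D4 99.
U+2CA3: 3-byte form → E2 B2 A3.
U+F0176: 4-byte form → F3 B0 85 B6.
U+20BD: 3-byte form → E2 82 BD.
U+20092: 4-byte form → F0 A0 82 92.
Concatenated (16 bytes): D4 99 E2 B2 A3 F3 B0 85 B6 E2 82 BD F0 A0 82 92.

D4 99 E2 B2 A3 F3 B0 85 B6 E2 82 BD F0 A0 82 92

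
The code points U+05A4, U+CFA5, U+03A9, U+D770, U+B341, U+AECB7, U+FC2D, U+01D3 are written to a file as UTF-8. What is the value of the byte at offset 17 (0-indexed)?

0xEF

U+05A4 → 2-byte form D6 A4 at offsets 0–1.
U+CFA5 → 3-byte form EC BE A5 at offsets 2–4.
U+03A9 → 2-byte form CE A9 at offsets 5–6.
U+D770 → 3-byte form ED 9D B0 at offsets 7–9.
U+B341 → 3-byte form EB 8D 81 at offsets 10–12.
U+AECB7 → 4-byte form F2 AE B2 B7 at offsets 13–16.
U+FC2D → 3-byte form EF B0 AD at offsets 17–19.
Offset 17 falls in char 7's range; it's byte 1 of EF B0 AD = 0xEF.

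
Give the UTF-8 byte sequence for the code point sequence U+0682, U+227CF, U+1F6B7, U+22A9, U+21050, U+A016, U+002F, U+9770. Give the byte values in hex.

DA 82 F0 A2 9F 8F F0 9F 9A B7 E2 8A A9 F0 A1 81 90 EA 80 96 2F E9 9D B0

U+0682: 2-byte form → DA 82.
U+227CF: 4-byte form → F0 A2 9F 8F.
U+1F6B7: 4-byte form → F0 9F 9A B7.
U+22A9: 3-byte form → E2 8A A9.
U+21050: 4-byte form → F0 A1 81 90.
U+A016: 3-byte form → EA 80 96.
U+002F: 1-byte form → 2F.
U+9770: 3-byte form → E9 9D B0.
Concatenated (24 bytes): DA 82 F0 A2 9F 8F F0 9F 9A B7 E2 8A A9 F0 A1 81 90 EA 80 96 2F E9 9D B0.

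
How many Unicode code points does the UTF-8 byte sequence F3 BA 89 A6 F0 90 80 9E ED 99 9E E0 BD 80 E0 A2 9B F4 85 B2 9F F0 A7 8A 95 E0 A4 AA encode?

Byte at offset 0: 0xF3 = 11110011 → 4-byte char (#1). Advance 4.
Byte at offset 4: 0xF0 = 11110000 → 4-byte char (#2). Advance 4.
Byte at offset 8: 0xED = 11101101 → 3-byte char (#3). Advance 3.
Byte at offset 11: 0xE0 = 11100000 → 3-byte char (#4). Advance 3.
Byte at offset 14: 0xE0 = 11100000 → 3-byte char (#5). Advance 3.
Byte at offset 17: 0xF4 = 11110100 → 4-byte char (#6). Advance 4.
Byte at offset 21: 0xF0 = 11110000 → 4-byte char (#7). Advance 4.
Byte at offset 25: 0xE0 = 11100000 → 3-byte char (#8). Advance 3.
Reached end at offset 28 after 8 code points.

8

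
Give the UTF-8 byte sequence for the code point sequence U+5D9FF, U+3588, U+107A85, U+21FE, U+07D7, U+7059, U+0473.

F1 9D A7 BF E3 96 88 F4 87 AA 85 E2 87 BE DF 97 E7 81 99 D1 B3

U+5D9FF: 4-byte form → F1 9D A7 BF.
U+3588: 3-byte form → E3 96 88.
U+107A85: 4-byte form → F4 87 AA 85.
U+21FE: 3-byte form → E2 87 BE.
U+07D7: 2-byte form → DF 97.
U+7059: 3-byte form → E7 81 99.
U+0473: 2-byte form → D1 B3.
Concatenated (21 bytes): F1 9D A7 BF E3 96 88 F4 87 AA 85 E2 87 BE DF 97 E7 81 99 D1 B3.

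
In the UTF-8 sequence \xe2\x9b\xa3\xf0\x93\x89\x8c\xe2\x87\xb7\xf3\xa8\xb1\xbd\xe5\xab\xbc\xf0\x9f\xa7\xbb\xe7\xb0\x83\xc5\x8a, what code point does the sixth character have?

Offset 0: leading byte 0xE2 = 11100010 → 3-byte char #1 = E2 9B A3.
Offset 3: leading byte 0xF0 = 11110000 → 4-byte char #2 = F0 93 89 8C.
Offset 7: leading byte 0xE2 = 11100010 → 3-byte char #3 = E2 87 B7.
Offset 10: leading byte 0xF3 = 11110011 → 4-byte char #4 = F3 A8 B1 BD.
Offset 14: leading byte 0xE5 = 11100101 → 3-byte char #5 = E5 AB BC.
Offset 17: leading byte 0xF0 = 11110000 → 4-byte char #6 = F0 9F A7 BB.
Leading byte 0xF0 = 11110000 matches 11110xxx → 4-byte sequence.
Byte 1: 0xF0 = 11110000, payload 000 (3 bits).
Byte 2: 0x9F = 10011111 (10xxxxxx ✓), payload 011111.
Byte 3: 0xA7 = 10100111 (10xxxxxx ✓), payload 100111.
Byte 4: 0xBB = 10111011 (10xxxxxx ✓), payload 111011.
Concatenate: 000011111100111111011 = 0x1F9FB (21 bits → U+1F9FB).

U+1F9FB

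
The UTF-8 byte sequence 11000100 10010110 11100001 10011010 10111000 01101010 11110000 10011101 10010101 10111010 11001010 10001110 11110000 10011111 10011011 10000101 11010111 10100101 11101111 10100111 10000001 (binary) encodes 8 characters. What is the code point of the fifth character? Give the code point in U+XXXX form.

Offset 0: leading byte 0xC4 = 11000100 → 2-byte char #1 = C4 96.
Offset 2: leading byte 0xE1 = 11100001 → 3-byte char #2 = E1 9A B8.
Offset 5: leading byte 0x6A = 01101010 → 1-byte char #3 = 6A.
Offset 6: leading byte 0xF0 = 11110000 → 4-byte char #4 = F0 9D 95 BA.
Offset 10: leading byte 0xCA = 11001010 → 2-byte char #5 = CA 8E.
Leading byte 0xCA = 11001010 matches 110xxxxx → 2-byte sequence.
Byte 1: 0xCA = 11001010, payload 01010 (5 bits).
Byte 2: 0x8E = 10001110 (10xxxxxx ✓), payload 001110.
Concatenate: 01010001110 = 0x28E (11 bits → U+028E).

U+028E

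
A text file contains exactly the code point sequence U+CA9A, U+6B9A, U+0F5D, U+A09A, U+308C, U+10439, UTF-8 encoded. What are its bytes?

U+CA9A: 3-byte form → EC AA 9A.
U+6B9A: 3-byte form → E6 AE 9A.
U+0F5D: 3-byte form → E0 BD 9D.
U+A09A: 3-byte form → EA 82 9A.
U+308C: 3-byte form → E3 82 8C.
U+10439: 4-byte form → F0 90 90 B9.
Concatenated (19 bytes): EC AA 9A E6 AE 9A E0 BD 9D EA 82 9A E3 82 8C F0 90 90 B9.

EC AA 9A E6 AE 9A E0 BD 9D EA 82 9A E3 82 8C F0 90 90 B9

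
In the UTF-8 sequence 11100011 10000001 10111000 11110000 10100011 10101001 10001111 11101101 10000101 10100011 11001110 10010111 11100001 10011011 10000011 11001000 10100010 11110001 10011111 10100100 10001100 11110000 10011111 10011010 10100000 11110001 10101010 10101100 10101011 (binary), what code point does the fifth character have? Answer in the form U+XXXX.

U+16C3

Offset 0: leading byte 0xE3 = 11100011 → 3-byte char #1 = E3 81 B8.
Offset 3: leading byte 0xF0 = 11110000 → 4-byte char #2 = F0 A3 A9 8F.
Offset 7: leading byte 0xED = 11101101 → 3-byte char #3 = ED 85 A3.
Offset 10: leading byte 0xCE = 11001110 → 2-byte char #4 = CE 97.
Offset 12: leading byte 0xE1 = 11100001 → 3-byte char #5 = E1 9B 83.
Leading byte 0xE1 = 11100001 matches 1110xxxx → 3-byte sequence.
Byte 1: 0xE1 = 11100001, payload 0001 (4 bits).
Byte 2: 0x9B = 10011011 (10xxxxxx ✓), payload 011011.
Byte 3: 0x83 = 10000011 (10xxxxxx ✓), payload 000011.
Concatenate: 0001011011000011 = 0x16C3 (16 bits → U+16C3).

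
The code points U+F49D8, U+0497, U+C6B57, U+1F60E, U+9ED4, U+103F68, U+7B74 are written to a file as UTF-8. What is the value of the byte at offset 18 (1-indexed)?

1-indexed offset 18 is 0-indexed offset 17.
U+F49D8 → 4-byte form F3 B4 A7 98 at offsets 0–3.
U+0497 → 2-byte form D2 97 at offsets 4–5.
U+C6B57 → 4-byte form F3 86 AD 97 at offsets 6–9.
U+1F60E → 4-byte form F0 9F 98 8E at offsets 10–13.
U+9ED4 → 3-byte form E9 BB 94 at offsets 14–16.
U+103F68 → 4-byte form F4 83 BD A8 at offsets 17–20.
Offset 17 falls in char 6's range; it's byte 1 of F4 83 BD A8 = 0xF4.

0xF4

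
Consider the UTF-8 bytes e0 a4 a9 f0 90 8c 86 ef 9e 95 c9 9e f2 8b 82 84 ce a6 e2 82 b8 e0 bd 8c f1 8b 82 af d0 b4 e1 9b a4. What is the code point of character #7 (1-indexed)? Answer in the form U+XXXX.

U+20B8

Offset 0: leading byte 0xE0 = 11100000 → 3-byte char #1 = E0 A4 A9.
Offset 3: leading byte 0xF0 = 11110000 → 4-byte char #2 = F0 90 8C 86.
Offset 7: leading byte 0xEF = 11101111 → 3-byte char #3 = EF 9E 95.
Offset 10: leading byte 0xC9 = 11001001 → 2-byte char #4 = C9 9E.
Offset 12: leading byte 0xF2 = 11110010 → 4-byte char #5 = F2 8B 82 84.
Offset 16: leading byte 0xCE = 11001110 → 2-byte char #6 = CE A6.
Offset 18: leading byte 0xE2 = 11100010 → 3-byte char #7 = E2 82 B8.
Leading byte 0xE2 = 11100010 matches 1110xxxx → 3-byte sequence.
Byte 1: 0xE2 = 11100010, payload 0010 (4 bits).
Byte 2: 0x82 = 10000010 (10xxxxxx ✓), payload 000010.
Byte 3: 0xB8 = 10111000 (10xxxxxx ✓), payload 111000.
Concatenate: 0010000010111000 = 0x20B8 (16 bits → U+20B8).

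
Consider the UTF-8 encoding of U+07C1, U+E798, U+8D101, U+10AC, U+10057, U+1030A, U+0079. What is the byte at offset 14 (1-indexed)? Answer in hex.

0x90

1-indexed offset 14 is 0-indexed offset 13.
U+07C1 → 2-byte form DF 81 at offsets 0–1.
U+E798 → 3-byte form EE 9E 98 at offsets 2–4.
U+8D101 → 4-byte form F2 8D 84 81 at offsets 5–8.
U+10AC → 3-byte form E1 82 AC at offsets 9–11.
U+10057 → 4-byte form F0 90 81 97 at offsets 12–15.
Offset 13 falls in char 5's range; it's byte 2 of F0 90 81 97 = 0x90.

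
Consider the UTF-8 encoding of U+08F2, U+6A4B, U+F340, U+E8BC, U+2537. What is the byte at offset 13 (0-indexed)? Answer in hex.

U+08F2 → 3-byte form E0 A3 B2 at offsets 0–2.
U+6A4B → 3-byte form E6 A9 8B at offsets 3–5.
U+F340 → 3-byte form EF 8D 80 at offsets 6–8.
U+E8BC → 3-byte form EE A2 BC at offsets 9–11.
U+2537 → 3-byte form E2 94 B7 at offsets 12–14.
Offset 13 falls in char 5's range; it's byte 2 of E2 94 B7 = 0x94.

0x94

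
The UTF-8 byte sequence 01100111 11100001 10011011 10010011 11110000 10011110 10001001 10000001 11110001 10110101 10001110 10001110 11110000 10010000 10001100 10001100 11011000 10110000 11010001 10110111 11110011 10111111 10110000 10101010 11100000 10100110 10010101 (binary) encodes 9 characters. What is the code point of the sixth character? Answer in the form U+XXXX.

Offset 0: leading byte 0x67 = 01100111 → 1-byte char #1 = 67.
Offset 1: leading byte 0xE1 = 11100001 → 3-byte char #2 = E1 9B 93.
Offset 4: leading byte 0xF0 = 11110000 → 4-byte char #3 = F0 9E 89 81.
Offset 8: leading byte 0xF1 = 11110001 → 4-byte char #4 = F1 B5 8E 8E.
Offset 12: leading byte 0xF0 = 11110000 → 4-byte char #5 = F0 90 8C 8C.
Offset 16: leading byte 0xD8 = 11011000 → 2-byte char #6 = D8 B0.
Leading byte 0xD8 = 11011000 matches 110xxxxx → 2-byte sequence.
Byte 1: 0xD8 = 11011000, payload 11000 (5 bits).
Byte 2: 0xB0 = 10110000 (10xxxxxx ✓), payload 110000.
Concatenate: 11000110000 = 0x630 (11 bits → U+0630).

U+0630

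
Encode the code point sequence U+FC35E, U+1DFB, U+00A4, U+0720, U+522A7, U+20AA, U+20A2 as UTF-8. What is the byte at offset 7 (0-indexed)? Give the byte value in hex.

0xC2

U+FC35E → 4-byte form F3 BC 8D 9E at offsets 0–3.
U+1DFB → 3-byte form E1 B7 BB at offsets 4–6.
U+00A4 → 2-byte form C2 A4 at offsets 7–8.
Offset 7 falls in char 3's range; it's byte 1 of C2 A4 = 0xC2.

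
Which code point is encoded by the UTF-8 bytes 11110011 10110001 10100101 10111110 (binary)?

U+F197E

Leading byte 0xF3 = 11110011 matches 11110xxx → 4-byte sequence.
Byte 1: 0xF3 = 11110011, payload 011 (3 bits).
Byte 2: 0xB1 = 10110001 (10xxxxxx ✓), payload 110001.
Byte 3: 0xA5 = 10100101 (10xxxxxx ✓), payload 100101.
Byte 4: 0xBE = 10111110 (10xxxxxx ✓), payload 111110.
Concatenate: 011110001100101111110 = 0xF197E (21 bits → U+F197E).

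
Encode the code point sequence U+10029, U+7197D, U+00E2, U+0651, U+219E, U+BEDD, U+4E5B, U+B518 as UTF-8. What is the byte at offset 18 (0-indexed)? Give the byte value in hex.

U+10029 → 4-byte form F0 90 80 A9 at offsets 0–3.
U+7197D → 4-byte form F1 B1 A5 BD at offsets 4–7.
U+00E2 → 2-byte form C3 A2 at offsets 8–9.
U+0651 → 2-byte form D9 91 at offsets 10–11.
U+219E → 3-byte form E2 86 9E at offsets 12–14.
U+BEDD → 3-byte form EB BB 9D at offsets 15–17.
U+4E5B → 3-byte form E4 B9 9B at offsets 18–20.
Offset 18 falls in char 7's range; it's byte 1 of E4 B9 9B = 0xE4.

0xE4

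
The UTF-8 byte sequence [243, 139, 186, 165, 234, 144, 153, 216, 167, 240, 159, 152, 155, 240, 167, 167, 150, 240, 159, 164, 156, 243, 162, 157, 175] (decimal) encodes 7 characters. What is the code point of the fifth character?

Offset 0: leading byte 0xF3 = 11110011 → 4-byte char #1 = F3 8B BA A5.
Offset 4: leading byte 0xEA = 11101010 → 3-byte char #2 = EA 90 99.
Offset 7: leading byte 0xD8 = 11011000 → 2-byte char #3 = D8 A7.
Offset 9: leading byte 0xF0 = 11110000 → 4-byte char #4 = F0 9F 98 9B.
Offset 13: leading byte 0xF0 = 11110000 → 4-byte char #5 = F0 A7 A7 96.
Leading byte 0xF0 = 11110000 matches 11110xxx → 4-byte sequence.
Byte 1: 0xF0 = 11110000, payload 000 (3 bits).
Byte 2: 0xA7 = 10100111 (10xxxxxx ✓), payload 100111.
Byte 3: 0xA7 = 10100111 (10xxxxxx ✓), payload 100111.
Byte 4: 0x96 = 10010110 (10xxxxxx ✓), payload 010110.
Concatenate: 000100111100111010110 = 0x279D6 (21 bits → U+279D6).

U+279D6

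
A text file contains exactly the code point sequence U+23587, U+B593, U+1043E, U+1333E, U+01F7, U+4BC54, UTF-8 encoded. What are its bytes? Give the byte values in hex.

U+23587: 4-byte form → F0 A3 96 87.
U+B593: 3-byte form → EB 96 93.
U+1043E: 4-byte form → F0 90 90 BE.
U+1333E: 4-byte form → F0 93 8C BE.
U+01F7: 2-byte form → C7 B7.
U+4BC54: 4-byte form → F1 8B B1 94.
Concatenated (21 bytes): F0 A3 96 87 EB 96 93 F0 90 90 BE F0 93 8C BE C7 B7 F1 8B B1 94.

F0 A3 96 87 EB 96 93 F0 90 90 BE F0 93 8C BE C7 B7 F1 8B B1 94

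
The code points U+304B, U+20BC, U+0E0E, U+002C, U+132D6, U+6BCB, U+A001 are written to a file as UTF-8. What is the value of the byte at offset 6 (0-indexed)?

0xE0

U+304B → 3-byte form E3 81 8B at offsets 0–2.
U+20BC → 3-byte form E2 82 BC at offsets 3–5.
U+0E0E → 3-byte form E0 B8 8E at offsets 6–8.
Offset 6 falls in char 3's range; it's byte 1 of E0 B8 8E = 0xE0.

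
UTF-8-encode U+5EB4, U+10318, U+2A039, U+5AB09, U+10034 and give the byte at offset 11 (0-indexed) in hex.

0xF1

U+5EB4 → 3-byte form E5 BA B4 at offsets 0–2.
U+10318 → 4-byte form F0 90 8C 98 at offsets 3–6.
U+2A039 → 4-byte form F0 AA 80 B9 at offsets 7–10.
U+5AB09 → 4-byte form F1 9A AC 89 at offsets 11–14.
Offset 11 falls in char 4's range; it's byte 1 of F1 9A AC 89 = 0xF1.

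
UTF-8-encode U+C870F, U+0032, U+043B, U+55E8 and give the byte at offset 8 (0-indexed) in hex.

U+C870F → 4-byte form F3 88 9C 8F at offsets 0–3.
U+0032 → 1-byte form 32 at offsets 4–4.
U+043B → 2-byte form D0 BB at offsets 5–6.
U+55E8 → 3-byte form E5 97 A8 at offsets 7–9.
Offset 8 falls in char 4's range; it's byte 2 of E5 97 A8 = 0x97.

0x97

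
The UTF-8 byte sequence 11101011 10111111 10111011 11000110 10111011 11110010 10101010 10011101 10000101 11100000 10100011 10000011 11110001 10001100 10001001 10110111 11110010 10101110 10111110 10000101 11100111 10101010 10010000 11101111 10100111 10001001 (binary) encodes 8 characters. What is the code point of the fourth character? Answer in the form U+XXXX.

U+08C3

Offset 0: leading byte 0xEB = 11101011 → 3-byte char #1 = EB BF BB.
Offset 3: leading byte 0xC6 = 11000110 → 2-byte char #2 = C6 BB.
Offset 5: leading byte 0xF2 = 11110010 → 4-byte char #3 = F2 AA 9D 85.
Offset 9: leading byte 0xE0 = 11100000 → 3-byte char #4 = E0 A3 83.
Leading byte 0xE0 = 11100000 matches 1110xxxx → 3-byte sequence.
Byte 1: 0xE0 = 11100000, payload 0000 (4 bits).
Byte 2: 0xA3 = 10100011 (10xxxxxx ✓), payload 100011.
Byte 3: 0x83 = 10000011 (10xxxxxx ✓), payload 000011.
Concatenate: 0000100011000011 = 0x8C3 (16 bits → U+08C3).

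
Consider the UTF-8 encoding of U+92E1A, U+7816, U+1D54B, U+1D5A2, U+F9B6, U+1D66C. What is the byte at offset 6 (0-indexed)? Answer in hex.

0x96

U+92E1A → 4-byte form F2 92 B8 9A at offsets 0–3.
U+7816 → 3-byte form E7 A0 96 at offsets 4–6.
Offset 6 falls in char 2's range; it's byte 3 of E7 A0 96 = 0x96.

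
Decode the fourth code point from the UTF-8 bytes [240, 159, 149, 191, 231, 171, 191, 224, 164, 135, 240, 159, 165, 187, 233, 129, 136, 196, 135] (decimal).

U+1F97B

Offset 0: leading byte 0xF0 = 11110000 → 4-byte char #1 = F0 9F 95 BF.
Offset 4: leading byte 0xE7 = 11100111 → 3-byte char #2 = E7 AB BF.
Offset 7: leading byte 0xE0 = 11100000 → 3-byte char #3 = E0 A4 87.
Offset 10: leading byte 0xF0 = 11110000 → 4-byte char #4 = F0 9F A5 BB.
Leading byte 0xF0 = 11110000 matches 11110xxx → 4-byte sequence.
Byte 1: 0xF0 = 11110000, payload 000 (3 bits).
Byte 2: 0x9F = 10011111 (10xxxxxx ✓), payload 011111.
Byte 3: 0xA5 = 10100101 (10xxxxxx ✓), payload 100101.
Byte 4: 0xBB = 10111011 (10xxxxxx ✓), payload 111011.
Concatenate: 000011111100101111011 = 0x1F97B (21 bits → U+1F97B).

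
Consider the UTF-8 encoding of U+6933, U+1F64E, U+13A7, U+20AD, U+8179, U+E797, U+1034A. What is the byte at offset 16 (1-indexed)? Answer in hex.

1-indexed offset 16 is 0-indexed offset 15.
U+6933 → 3-byte form E6 A4 B3 at offsets 0–2.
U+1F64E → 4-byte form F0 9F 99 8E at offsets 3–6.
U+13A7 → 3-byte form E1 8E A7 at offsets 7–9.
U+20AD → 3-byte form E2 82 AD at offsets 10–12.
U+8179 → 3-byte form E8 85 B9 at offsets 13–15.
Offset 15 falls in char 5's range; it's byte 3 of E8 85 B9 = 0xB9.

0xB9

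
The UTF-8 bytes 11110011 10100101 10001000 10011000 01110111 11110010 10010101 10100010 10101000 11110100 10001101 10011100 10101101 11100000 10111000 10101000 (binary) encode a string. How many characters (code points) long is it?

Byte at offset 0: 0xF3 = 11110011 → 4-byte char (#1). Advance 4.
Byte at offset 4: 0x77 = 01110111 → 1-byte char (#2). Advance 1.
Byte at offset 5: 0xF2 = 11110010 → 4-byte char (#3). Advance 4.
Byte at offset 9: 0xF4 = 11110100 → 4-byte char (#4). Advance 4.
Byte at offset 13: 0xE0 = 11100000 → 3-byte char (#5). Advance 3.
Reached end at offset 16 after 5 code points.

5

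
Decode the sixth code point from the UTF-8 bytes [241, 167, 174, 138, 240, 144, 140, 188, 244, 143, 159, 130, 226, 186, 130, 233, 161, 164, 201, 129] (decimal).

Offset 0: leading byte 0xF1 = 11110001 → 4-byte char #1 = F1 A7 AE 8A.
Offset 4: leading byte 0xF0 = 11110000 → 4-byte char #2 = F0 90 8C BC.
Offset 8: leading byte 0xF4 = 11110100 → 4-byte char #3 = F4 8F 9F 82.
Offset 12: leading byte 0xE2 = 11100010 → 3-byte char #4 = E2 BA 82.
Offset 15: leading byte 0xE9 = 11101001 → 3-byte char #5 = E9 A1 A4.
Offset 18: leading byte 0xC9 = 11001001 → 2-byte char #6 = C9 81.
Leading byte 0xC9 = 11001001 matches 110xxxxx → 2-byte sequence.
Byte 1: 0xC9 = 11001001, payload 01001 (5 bits).
Byte 2: 0x81 = 10000001 (10xxxxxx ✓), payload 000001.
Concatenate: 01001000001 = 0x241 (11 bits → U+0241).

U+0241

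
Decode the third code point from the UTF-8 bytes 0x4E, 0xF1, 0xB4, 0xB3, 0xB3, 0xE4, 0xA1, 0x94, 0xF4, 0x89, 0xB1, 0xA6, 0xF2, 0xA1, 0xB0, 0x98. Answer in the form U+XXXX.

U+4854

Offset 0: leading byte 0x4E = 01001110 → 1-byte char #1 = 4E.
Offset 1: leading byte 0xF1 = 11110001 → 4-byte char #2 = F1 B4 B3 B3.
Offset 5: leading byte 0xE4 = 11100100 → 3-byte char #3 = E4 A1 94.
Leading byte 0xE4 = 11100100 matches 1110xxxx → 3-byte sequence.
Byte 1: 0xE4 = 11100100, payload 0100 (4 bits).
Byte 2: 0xA1 = 10100001 (10xxxxxx ✓), payload 100001.
Byte 3: 0x94 = 10010100 (10xxxxxx ✓), payload 010100.
Concatenate: 0100100001010100 = 0x4854 (16 bits → U+4854).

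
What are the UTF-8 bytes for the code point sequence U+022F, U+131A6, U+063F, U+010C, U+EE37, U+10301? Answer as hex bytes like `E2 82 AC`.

C8 AF F0 93 86 A6 D8 BF C4 8C EE B8 B7 F0 90 8C 81

U+022F: 2-byte form → C8 AF.
U+131A6: 4-byte form → F0 93 86 A6.
U+063F: 2-byte form → D8 BF.
U+010C: 2-byte form → C4 8C.
U+EE37: 3-byte form → EE B8 B7.
U+10301: 4-byte form → F0 90 8C 81.
Concatenated (17 bytes): C8 AF F0 93 86 A6 D8 BF C4 8C EE B8 B7 F0 90 8C 81.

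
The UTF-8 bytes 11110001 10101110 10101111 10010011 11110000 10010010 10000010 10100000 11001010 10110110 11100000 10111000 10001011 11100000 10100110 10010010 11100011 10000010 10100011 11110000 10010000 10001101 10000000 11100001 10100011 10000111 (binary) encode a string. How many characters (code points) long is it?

Byte at offset 0: 0xF1 = 11110001 → 4-byte char (#1). Advance 4.
Byte at offset 4: 0xF0 = 11110000 → 4-byte char (#2). Advance 4.
Byte at offset 8: 0xCA = 11001010 → 2-byte char (#3). Advance 2.
Byte at offset 10: 0xE0 = 11100000 → 3-byte char (#4). Advance 3.
Byte at offset 13: 0xE0 = 11100000 → 3-byte char (#5). Advance 3.
Byte at offset 16: 0xE3 = 11100011 → 3-byte char (#6). Advance 3.
Byte at offset 19: 0xF0 = 11110000 → 4-byte char (#7). Advance 4.
Byte at offset 23: 0xE1 = 11100001 → 3-byte char (#8). Advance 3.
Reached end at offset 26 after 8 code points.

8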